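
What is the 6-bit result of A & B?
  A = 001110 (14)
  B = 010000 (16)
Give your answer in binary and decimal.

Apply & to each column (1 only where both bits are 1):
  001110
& 010000
--------
  000000

Answer: 000000 (0)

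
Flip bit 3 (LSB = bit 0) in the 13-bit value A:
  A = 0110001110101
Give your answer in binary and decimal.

Mask = 1 << 3 = 0000000001000
Bit 3 of A is 0; XOR with the mask flips it to 1.
  0110001110101
^ 0000000001000
---------------
  0110001111101

Answer: 0110001111101 (3197)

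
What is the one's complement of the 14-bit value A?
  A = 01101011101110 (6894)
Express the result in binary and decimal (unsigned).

Flip each bit (0->1, 1->0):
  01101011101110
  10010100010001

Answer: 10010100010001 (9489)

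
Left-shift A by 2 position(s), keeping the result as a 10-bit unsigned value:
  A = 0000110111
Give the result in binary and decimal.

Shift left by 2: drop the top 2 bit(s), append 2 zero(s) on the right.
  0000110111  ->  discard [00], keep [00110111], append 00
= 0011011100

Answer: 0011011100 (220)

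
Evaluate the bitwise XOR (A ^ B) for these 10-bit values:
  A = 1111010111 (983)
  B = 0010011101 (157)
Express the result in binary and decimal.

Apply ^ to each column (1 where bits differ):
  1111010111
^ 0010011101
------------
  1101001010

Answer: 1101001010 (842)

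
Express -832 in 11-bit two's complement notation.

1. Binary of +832:  01101000000
2. Invert bits:     10010111111
3. Add 1:           10011000000

Answer: 10011000000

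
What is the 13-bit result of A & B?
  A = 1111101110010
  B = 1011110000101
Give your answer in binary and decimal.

Apply & to each column (1 only where both bits are 1):
  1111101110010
& 1011110000101
---------------
  1011100000000

Answer: 1011100000000 (5888)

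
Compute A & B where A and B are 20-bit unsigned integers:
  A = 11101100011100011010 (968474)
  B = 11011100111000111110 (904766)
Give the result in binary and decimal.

Apply & to each column (1 only where both bits are 1):
  11101100011100011010
& 11011100111000111110
----------------------
  11001100011000011010

Answer: 11001100011000011010 (837146)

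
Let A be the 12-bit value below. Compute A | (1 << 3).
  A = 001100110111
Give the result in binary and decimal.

Mask = 1 << 3 = 000000001000
Bit 3 of A is 0, so OR-ing with the mask flips it to 1.
  001100110111
| 000000001000
--------------
  001100111111

Answer: 001100111111 (831)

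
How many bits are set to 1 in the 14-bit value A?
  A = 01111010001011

01111010001011
1-bits at positions (from bit 0 = LSB): 0, 1, 3, 7, 9, 10, 11, 12
Count = 8

Answer: 8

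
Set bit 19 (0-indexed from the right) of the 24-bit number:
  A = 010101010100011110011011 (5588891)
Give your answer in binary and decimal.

Mask = 1 << 19 = 000010000000000000000000
Bit 19 of A is 0, so OR-ing with the mask flips it to 1.
  010101010100011110011011
| 000010000000000000000000
--------------------------
  010111010100011110011011

Answer: 010111010100011110011011 (6113179)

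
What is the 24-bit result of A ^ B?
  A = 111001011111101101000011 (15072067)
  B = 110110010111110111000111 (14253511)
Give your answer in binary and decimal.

Apply ^ to each column (1 where bits differ):
  111001011111101101000011
^ 110110010111110111000111
--------------------------
  001111001000011010000100

Answer: 001111001000011010000100 (3966596)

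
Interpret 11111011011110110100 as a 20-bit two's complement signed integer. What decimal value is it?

MSB is 1, so the value is negative. Find the magnitude:
1. Invert bits:  00000100100001001011
2. Add 1:        00000100100001001100  = 18508
3. Apply sign:   -18508

Answer: -18508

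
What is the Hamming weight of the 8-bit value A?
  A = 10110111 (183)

10110111
1-bits at positions (from bit 0 = LSB): 0, 1, 2, 4, 5, 7
Count = 6

Answer: 6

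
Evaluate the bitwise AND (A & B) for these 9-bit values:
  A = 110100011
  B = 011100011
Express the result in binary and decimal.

Apply & to each column (1 only where both bits are 1):
  110100011
& 011100011
-----------
  010100011

Answer: 010100011 (163)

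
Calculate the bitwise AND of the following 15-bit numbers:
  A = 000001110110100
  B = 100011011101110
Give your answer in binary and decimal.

Apply & to each column (1 only where both bits are 1):
  000001110110100
& 100011011101110
-----------------
  000001010100100

Answer: 000001010100100 (676)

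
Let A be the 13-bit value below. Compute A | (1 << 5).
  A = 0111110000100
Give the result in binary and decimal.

Mask = 1 << 5 = 0000000100000
Bit 5 of A is 0, so OR-ing with the mask flips it to 1.
  0111110000100
| 0000000100000
---------------
  0111110100100

Answer: 0111110100100 (4004)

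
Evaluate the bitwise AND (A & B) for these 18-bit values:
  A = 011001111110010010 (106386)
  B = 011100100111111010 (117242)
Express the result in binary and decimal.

Apply & to each column (1 only where both bits are 1):
  011001111110010010
& 011100100111111010
--------------------
  011000100110010010

Answer: 011000100110010010 (100754)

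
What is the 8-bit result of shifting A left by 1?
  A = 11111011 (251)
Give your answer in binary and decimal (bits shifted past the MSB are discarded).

Shift left by 1: drop the top 1 bit(s), append 1 zero(s) on the right.
  11111011  ->  discard [1], keep [1111011], append 0
= 11110110

Answer: 11110110 (246)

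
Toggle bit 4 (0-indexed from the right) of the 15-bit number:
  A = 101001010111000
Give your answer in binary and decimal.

Mask = 1 << 4 = 000000000010000
Bit 4 of A is 1; XOR with the mask flips it to 0.
  101001010111000
^ 000000000010000
-----------------
  101001010101000

Answer: 101001010101000 (21160)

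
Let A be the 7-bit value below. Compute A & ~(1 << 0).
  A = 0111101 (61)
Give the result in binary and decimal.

Mask = ~(1 << 0) = 1111110
Bit 0 of A is 1, so AND-ing with the mask clears it to 0.
  0111101
& 1111110
---------
  0111100

Answer: 0111100 (60)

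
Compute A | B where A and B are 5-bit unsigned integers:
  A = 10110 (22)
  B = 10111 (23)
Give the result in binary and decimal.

Apply | to each column (1 where either bit is 1):
  10110
| 10111
-------
  10111

Answer: 10111 (23)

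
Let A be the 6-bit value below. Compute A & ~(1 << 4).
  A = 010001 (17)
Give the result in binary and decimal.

Mask = ~(1 << 4) = 101111
Bit 4 of A is 1, so AND-ing with the mask clears it to 0.
  010001
& 101111
--------
  000001

Answer: 000001 (1)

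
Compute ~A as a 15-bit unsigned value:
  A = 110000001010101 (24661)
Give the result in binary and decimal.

Flip each bit (0->1, 1->0):
  110000001010101
  001111110101010

Answer: 001111110101010 (8106)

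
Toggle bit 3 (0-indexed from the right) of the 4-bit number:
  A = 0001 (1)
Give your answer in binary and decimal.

Mask = 1 << 3 = 1000
Bit 3 of A is 0; XOR with the mask flips it to 1.
  0001
^ 1000
------
  1001

Answer: 1001 (9)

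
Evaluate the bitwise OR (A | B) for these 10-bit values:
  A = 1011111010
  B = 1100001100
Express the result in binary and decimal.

Apply | to each column (1 where either bit is 1):
  1011111010
| 1100001100
------------
  1111111110

Answer: 1111111110 (1022)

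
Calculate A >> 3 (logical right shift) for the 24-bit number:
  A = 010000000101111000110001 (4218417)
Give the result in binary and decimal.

Logical shift right by 3: drop the bottom 3 bit(s), prepend 3 zero(s) on the left.
  010000000101111000110001  ->  keep [010000000101111000110], discard [001], prepend 000
= 000010000000101111000110

Answer: 000010000000101111000110 (527302)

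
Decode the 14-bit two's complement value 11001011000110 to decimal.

MSB is 1, so the value is negative. Find the magnitude:
1. Invert bits:  00110100111001
2. Add 1:        00110100111010  = 3386
3. Apply sign:   -3386

Answer: -3386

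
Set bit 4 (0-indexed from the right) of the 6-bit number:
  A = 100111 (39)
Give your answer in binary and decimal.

Mask = 1 << 4 = 010000
Bit 4 of A is 0, so OR-ing with the mask flips it to 1.
  100111
| 010000
--------
  110111

Answer: 110111 (55)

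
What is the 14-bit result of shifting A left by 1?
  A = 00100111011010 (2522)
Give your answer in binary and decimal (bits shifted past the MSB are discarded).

Shift left by 1: drop the top 1 bit(s), append 1 zero(s) on the right.
  00100111011010  ->  discard [0], keep [0100111011010], append 0
= 01001110110100

Answer: 01001110110100 (5044)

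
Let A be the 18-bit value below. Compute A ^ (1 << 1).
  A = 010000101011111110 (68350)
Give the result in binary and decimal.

Mask = 1 << 1 = 000000000000000010
Bit 1 of A is 1; XOR with the mask flips it to 0.
  010000101011111110
^ 000000000000000010
--------------------
  010000101011111100

Answer: 010000101011111100 (68348)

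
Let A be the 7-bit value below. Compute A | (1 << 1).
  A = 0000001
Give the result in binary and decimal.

Mask = 1 << 1 = 0000010
Bit 1 of A is 0, so OR-ing with the mask flips it to 1.
  0000001
| 0000010
---------
  0000011

Answer: 0000011 (3)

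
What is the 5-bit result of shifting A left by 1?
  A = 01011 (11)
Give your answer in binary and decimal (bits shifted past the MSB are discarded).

Shift left by 1: drop the top 1 bit(s), append 1 zero(s) on the right.
  01011  ->  discard [0], keep [1011], append 0
= 10110

Answer: 10110 (22)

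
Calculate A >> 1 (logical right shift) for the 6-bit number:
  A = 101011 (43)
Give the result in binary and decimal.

Logical shift right by 1: drop the bottom 1 bit(s), prepend 1 zero(s) on the left.
  101011  ->  keep [10101], discard [1], prepend 0
= 010101

Answer: 010101 (21)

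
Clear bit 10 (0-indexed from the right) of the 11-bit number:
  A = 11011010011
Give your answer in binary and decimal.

Mask = ~(1 << 10) = 01111111111
Bit 10 of A is 1, so AND-ing with the mask clears it to 0.
  11011010011
& 01111111111
-------------
  01011010011

Answer: 01011010011 (723)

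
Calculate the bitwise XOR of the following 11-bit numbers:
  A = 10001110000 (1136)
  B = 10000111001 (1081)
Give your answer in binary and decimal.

Apply ^ to each column (1 where bits differ):
  10001110000
^ 10000111001
-------------
  00001001001

Answer: 00001001001 (73)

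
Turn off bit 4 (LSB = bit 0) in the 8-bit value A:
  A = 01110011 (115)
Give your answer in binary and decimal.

Mask = ~(1 << 4) = 11101111
Bit 4 of A is 1, so AND-ing with the mask clears it to 0.
  01110011
& 11101111
----------
  01100011

Answer: 01100011 (99)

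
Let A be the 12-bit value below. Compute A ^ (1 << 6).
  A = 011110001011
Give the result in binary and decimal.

Mask = 1 << 6 = 000001000000
Bit 6 of A is 0; XOR with the mask flips it to 1.
  011110001011
^ 000001000000
--------------
  011111001011

Answer: 011111001011 (1995)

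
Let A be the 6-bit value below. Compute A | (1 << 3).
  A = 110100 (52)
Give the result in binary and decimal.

Mask = 1 << 3 = 001000
Bit 3 of A is 0, so OR-ing with the mask flips it to 1.
  110100
| 001000
--------
  111100

Answer: 111100 (60)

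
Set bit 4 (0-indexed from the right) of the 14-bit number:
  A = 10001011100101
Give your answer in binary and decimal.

Mask = 1 << 4 = 00000000010000
Bit 4 of A is 0, so OR-ing with the mask flips it to 1.
  10001011100101
| 00000000010000
----------------
  10001011110101

Answer: 10001011110101 (8949)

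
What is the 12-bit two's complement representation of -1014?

1. Binary of +1014:  001111110110
2. Invert bits:     110000001001
3. Add 1:           110000001010

Answer: 110000001010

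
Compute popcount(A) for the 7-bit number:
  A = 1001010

1001010
1-bits at positions (from bit 0 = LSB): 1, 3, 6
Count = 3

Answer: 3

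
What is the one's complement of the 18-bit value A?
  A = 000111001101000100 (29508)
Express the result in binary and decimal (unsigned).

Flip each bit (0->1, 1->0):
  000111001101000100
  111000110010111011

Answer: 111000110010111011 (232635)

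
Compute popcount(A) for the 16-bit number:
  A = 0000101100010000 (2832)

0000101100010000
1-bits at positions (from bit 0 = LSB): 4, 8, 9, 11
Count = 4

Answer: 4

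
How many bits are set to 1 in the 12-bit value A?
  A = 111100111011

111100111011
1-bits at positions (from bit 0 = LSB): 0, 1, 3, 4, 5, 8, 9, 10, 11
Count = 9

Answer: 9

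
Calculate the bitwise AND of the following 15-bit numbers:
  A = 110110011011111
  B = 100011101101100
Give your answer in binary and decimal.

Apply & to each column (1 only where both bits are 1):
  110110011011111
& 100011101101100
-----------------
  100010001001100

Answer: 100010001001100 (17484)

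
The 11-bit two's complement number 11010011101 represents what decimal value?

MSB is 1, so the value is negative. Find the magnitude:
1. Invert bits:  00101100010
2. Add 1:        00101100011  = 355
3. Apply sign:   -355

Answer: -355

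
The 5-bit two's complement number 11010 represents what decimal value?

MSB is 1, so the value is negative. Find the magnitude:
1. Invert bits:  00101
2. Add 1:        00110  = 6
3. Apply sign:   -6

Answer: -6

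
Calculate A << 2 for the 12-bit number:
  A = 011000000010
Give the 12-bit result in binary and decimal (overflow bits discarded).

Shift left by 2: drop the top 2 bit(s), append 2 zero(s) on the right.
  011000000010  ->  discard [01], keep [1000000010], append 00
= 100000001000

Answer: 100000001000 (2056)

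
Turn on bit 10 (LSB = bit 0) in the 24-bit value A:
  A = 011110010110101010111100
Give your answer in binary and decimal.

Mask = 1 << 10 = 000000000000010000000000
Bit 10 of A is 0, so OR-ing with the mask flips it to 1.
  011110010110101010111100
| 000000000000010000000000
--------------------------
  011110010110111010111100

Answer: 011110010110111010111100 (7958204)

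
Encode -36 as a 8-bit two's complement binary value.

1. Binary of +36:  00100100
2. Invert bits:     11011011
3. Add 1:           11011100

Answer: 11011100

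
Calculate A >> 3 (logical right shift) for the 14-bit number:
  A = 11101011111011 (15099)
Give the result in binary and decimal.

Logical shift right by 3: drop the bottom 3 bit(s), prepend 3 zero(s) on the left.
  11101011111011  ->  keep [11101011111], discard [011], prepend 000
= 00011101011111

Answer: 00011101011111 (1887)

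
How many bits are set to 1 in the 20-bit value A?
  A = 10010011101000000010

10010011101000000010
1-bits at positions (from bit 0 = LSB): 1, 9, 11, 12, 13, 16, 19
Count = 7

Answer: 7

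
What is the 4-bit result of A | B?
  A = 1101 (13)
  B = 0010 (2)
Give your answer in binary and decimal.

Apply | to each column (1 where either bit is 1):
  1101
| 0010
------
  1111

Answer: 1111 (15)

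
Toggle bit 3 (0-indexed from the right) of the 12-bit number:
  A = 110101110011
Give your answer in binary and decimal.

Mask = 1 << 3 = 000000001000
Bit 3 of A is 0; XOR with the mask flips it to 1.
  110101110011
^ 000000001000
--------------
  110101111011

Answer: 110101111011 (3451)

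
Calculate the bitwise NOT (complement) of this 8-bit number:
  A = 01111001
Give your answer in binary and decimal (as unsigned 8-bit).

Flip each bit (0->1, 1->0):
  01111001
  10000110

Answer: 10000110 (134)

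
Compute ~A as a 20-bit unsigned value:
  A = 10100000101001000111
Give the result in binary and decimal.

Flip each bit (0->1, 1->0):
  10100000101001000111
  01011111010110111000

Answer: 01011111010110111000 (390584)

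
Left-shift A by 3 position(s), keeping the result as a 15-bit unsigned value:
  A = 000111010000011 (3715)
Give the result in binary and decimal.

Shift left by 3: drop the top 3 bit(s), append 3 zero(s) on the right.
  000111010000011  ->  discard [000], keep [111010000011], append 000
= 111010000011000

Answer: 111010000011000 (29720)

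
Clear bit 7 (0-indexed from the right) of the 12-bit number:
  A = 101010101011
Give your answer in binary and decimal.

Mask = ~(1 << 7) = 111101111111
Bit 7 of A is 1, so AND-ing with the mask clears it to 0.
  101010101011
& 111101111111
--------------
  101000101011

Answer: 101000101011 (2603)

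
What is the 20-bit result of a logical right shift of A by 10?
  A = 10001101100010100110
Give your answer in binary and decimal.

Logical shift right by 10: drop the bottom 10 bit(s), prepend 10 zero(s) on the left.
  10001101100010100110  ->  keep [1000110110], discard [0010100110], prepend 0000000000
= 00000000001000110110

Answer: 00000000001000110110 (566)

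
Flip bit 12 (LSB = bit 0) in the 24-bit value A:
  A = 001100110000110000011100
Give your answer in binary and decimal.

Mask = 1 << 12 = 000000000001000000000000
Bit 12 of A is 0; XOR with the mask flips it to 1.
  001100110000110000011100
^ 000000000001000000000000
--------------------------
  001100110001110000011100

Answer: 001100110001110000011100 (3349532)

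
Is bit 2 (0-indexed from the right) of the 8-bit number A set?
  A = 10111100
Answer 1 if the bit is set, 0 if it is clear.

Bit 2 is the 3rd from the right.
  10111100
       ^
That bit is 1.

Answer: 1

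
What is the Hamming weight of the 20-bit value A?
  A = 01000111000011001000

01000111000011001000
1-bits at positions (from bit 0 = LSB): 3, 6, 7, 12, 13, 14, 18
Count = 7

Answer: 7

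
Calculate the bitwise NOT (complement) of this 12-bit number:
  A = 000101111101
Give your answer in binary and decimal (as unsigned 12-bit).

Flip each bit (0->1, 1->0):
  000101111101
  111010000010

Answer: 111010000010 (3714)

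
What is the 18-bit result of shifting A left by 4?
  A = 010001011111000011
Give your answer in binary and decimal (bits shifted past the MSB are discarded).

Shift left by 4: drop the top 4 bit(s), append 4 zero(s) on the right.
  010001011111000011  ->  discard [0100], keep [01011111000011], append 0000
= 010111110000110000

Answer: 010111110000110000 (97328)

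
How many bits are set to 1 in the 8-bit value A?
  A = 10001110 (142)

10001110
1-bits at positions (from bit 0 = LSB): 1, 2, 3, 7
Count = 4

Answer: 4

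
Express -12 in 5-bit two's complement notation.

1. Binary of +12:  01100
2. Invert bits:     10011
3. Add 1:           10100

Answer: 10100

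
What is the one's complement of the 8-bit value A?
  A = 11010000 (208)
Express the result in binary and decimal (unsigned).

Flip each bit (0->1, 1->0):
  11010000
  00101111

Answer: 00101111 (47)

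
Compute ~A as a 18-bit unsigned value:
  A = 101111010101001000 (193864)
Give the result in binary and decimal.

Flip each bit (0->1, 1->0):
  101111010101001000
  010000101010110111

Answer: 010000101010110111 (68279)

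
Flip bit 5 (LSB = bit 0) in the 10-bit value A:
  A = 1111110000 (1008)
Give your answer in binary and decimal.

Mask = 1 << 5 = 0000100000
Bit 5 of A is 1; XOR with the mask flips it to 0.
  1111110000
^ 0000100000
------------
  1111010000

Answer: 1111010000 (976)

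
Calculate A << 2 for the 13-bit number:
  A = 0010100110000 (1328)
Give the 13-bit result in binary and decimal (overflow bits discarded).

Shift left by 2: drop the top 2 bit(s), append 2 zero(s) on the right.
  0010100110000  ->  discard [00], keep [10100110000], append 00
= 1010011000000

Answer: 1010011000000 (5312)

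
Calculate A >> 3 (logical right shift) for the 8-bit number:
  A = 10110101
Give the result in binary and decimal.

Logical shift right by 3: drop the bottom 3 bit(s), prepend 3 zero(s) on the left.
  10110101  ->  keep [10110], discard [101], prepend 000
= 00010110

Answer: 00010110 (22)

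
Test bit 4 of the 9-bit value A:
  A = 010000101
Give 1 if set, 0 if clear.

Bit 4 is the 5th from the right.
  010000101
      ^
That bit is 0.

Answer: 0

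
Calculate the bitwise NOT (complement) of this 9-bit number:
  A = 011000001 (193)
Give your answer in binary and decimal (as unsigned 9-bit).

Flip each bit (0->1, 1->0):
  011000001
  100111110

Answer: 100111110 (318)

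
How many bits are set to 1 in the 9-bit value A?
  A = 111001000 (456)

111001000
1-bits at positions (from bit 0 = LSB): 3, 6, 7, 8
Count = 4

Answer: 4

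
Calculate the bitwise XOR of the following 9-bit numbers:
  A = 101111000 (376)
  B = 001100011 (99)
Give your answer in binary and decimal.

Apply ^ to each column (1 where bits differ):
  101111000
^ 001100011
-----------
  100011011

Answer: 100011011 (283)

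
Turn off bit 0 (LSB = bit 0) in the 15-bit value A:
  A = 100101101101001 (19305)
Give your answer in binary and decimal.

Mask = ~(1 << 0) = 111111111111110
Bit 0 of A is 1, so AND-ing with the mask clears it to 0.
  100101101101001
& 111111111111110
-----------------
  100101101101000

Answer: 100101101101000 (19304)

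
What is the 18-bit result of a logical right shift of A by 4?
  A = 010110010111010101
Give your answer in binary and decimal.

Logical shift right by 4: drop the bottom 4 bit(s), prepend 4 zero(s) on the left.
  010110010111010101  ->  keep [01011001011101], discard [0101], prepend 0000
= 000001011001011101

Answer: 000001011001011101 (5725)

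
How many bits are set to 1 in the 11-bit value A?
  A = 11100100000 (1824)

11100100000
1-bits at positions (from bit 0 = LSB): 5, 8, 9, 10
Count = 4

Answer: 4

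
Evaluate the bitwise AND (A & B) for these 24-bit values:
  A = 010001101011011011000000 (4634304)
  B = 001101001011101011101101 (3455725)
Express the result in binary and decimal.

Apply & to each column (1 only where both bits are 1):
  010001101011011011000000
& 001101001011101011101101
--------------------------
  000001001011001011000000

Answer: 000001001011001011000000 (307904)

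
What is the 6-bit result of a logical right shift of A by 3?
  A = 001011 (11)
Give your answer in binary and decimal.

Logical shift right by 3: drop the bottom 3 bit(s), prepend 3 zero(s) on the left.
  001011  ->  keep [001], discard [011], prepend 000
= 000001

Answer: 000001 (1)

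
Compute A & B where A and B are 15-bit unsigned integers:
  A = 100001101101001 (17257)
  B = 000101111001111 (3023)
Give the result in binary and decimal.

Apply & to each column (1 only where both bits are 1):
  100001101101001
& 000101111001111
-----------------
  000001101001001

Answer: 000001101001001 (841)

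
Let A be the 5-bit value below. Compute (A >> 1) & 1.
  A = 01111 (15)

Bit 1 is the 2nd from the right.
  01111
     ^
That bit is 1.

Answer: 1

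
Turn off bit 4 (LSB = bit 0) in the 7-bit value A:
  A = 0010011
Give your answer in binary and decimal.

Mask = ~(1 << 4) = 1101111
Bit 4 of A is 1, so AND-ing with the mask clears it to 0.
  0010011
& 1101111
---------
  0000011

Answer: 0000011 (3)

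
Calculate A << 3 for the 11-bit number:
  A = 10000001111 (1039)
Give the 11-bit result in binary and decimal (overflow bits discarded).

Shift left by 3: drop the top 3 bit(s), append 3 zero(s) on the right.
  10000001111  ->  discard [100], keep [00001111], append 000
= 00001111000

Answer: 00001111000 (120)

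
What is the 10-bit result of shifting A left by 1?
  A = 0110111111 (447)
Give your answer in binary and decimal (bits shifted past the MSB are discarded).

Shift left by 1: drop the top 1 bit(s), append 1 zero(s) on the right.
  0110111111  ->  discard [0], keep [110111111], append 0
= 1101111110

Answer: 1101111110 (894)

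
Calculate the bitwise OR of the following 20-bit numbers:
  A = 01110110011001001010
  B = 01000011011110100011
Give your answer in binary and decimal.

Apply | to each column (1 where either bit is 1):
  01110110011001001010
| 01000011011110100011
----------------------
  01110111011111101011

Answer: 01110111011111101011 (489451)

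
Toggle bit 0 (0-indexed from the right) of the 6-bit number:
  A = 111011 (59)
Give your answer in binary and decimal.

Mask = 1 << 0 = 000001
Bit 0 of A is 1; XOR with the mask flips it to 0.
  111011
^ 000001
--------
  111010

Answer: 111010 (58)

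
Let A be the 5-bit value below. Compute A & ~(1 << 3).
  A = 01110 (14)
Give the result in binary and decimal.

Mask = ~(1 << 3) = 10111
Bit 3 of A is 1, so AND-ing with the mask clears it to 0.
  01110
& 10111
-------
  00110

Answer: 00110 (6)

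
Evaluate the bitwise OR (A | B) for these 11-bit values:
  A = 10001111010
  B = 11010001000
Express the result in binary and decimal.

Apply | to each column (1 where either bit is 1):
  10001111010
| 11010001000
-------------
  11011111010

Answer: 11011111010 (1786)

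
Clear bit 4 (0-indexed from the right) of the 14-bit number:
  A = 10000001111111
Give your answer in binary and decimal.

Mask = ~(1 << 4) = 11111111101111
Bit 4 of A is 1, so AND-ing with the mask clears it to 0.
  10000001111111
& 11111111101111
----------------
  10000001101111

Answer: 10000001101111 (8303)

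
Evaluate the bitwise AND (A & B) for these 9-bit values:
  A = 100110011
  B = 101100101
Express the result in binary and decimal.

Apply & to each column (1 only where both bits are 1):
  100110011
& 101100101
-----------
  100100001

Answer: 100100001 (289)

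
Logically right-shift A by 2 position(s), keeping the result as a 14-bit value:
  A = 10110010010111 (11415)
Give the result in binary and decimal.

Logical shift right by 2: drop the bottom 2 bit(s), prepend 2 zero(s) on the left.
  10110010010111  ->  keep [101100100101], discard [11], prepend 00
= 00101100100101

Answer: 00101100100101 (2853)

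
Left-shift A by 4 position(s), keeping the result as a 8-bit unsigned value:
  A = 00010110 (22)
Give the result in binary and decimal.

Shift left by 4: drop the top 4 bit(s), append 4 zero(s) on the right.
  00010110  ->  discard [0001], keep [0110], append 0000
= 01100000

Answer: 01100000 (96)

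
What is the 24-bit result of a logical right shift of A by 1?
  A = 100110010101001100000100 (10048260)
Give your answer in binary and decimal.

Logical shift right by 1: drop the bottom 1 bit(s), prepend 1 zero(s) on the left.
  100110010101001100000100  ->  keep [10011001010100110000010], discard [0], prepend 0
= 010011001010100110000010

Answer: 010011001010100110000010 (5024130)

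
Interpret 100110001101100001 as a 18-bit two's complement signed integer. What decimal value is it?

MSB is 1, so the value is negative. Find the magnitude:
1. Invert bits:  011001110010011110
2. Add 1:        011001110010011111  = 105631
3. Apply sign:   -105631

Answer: -105631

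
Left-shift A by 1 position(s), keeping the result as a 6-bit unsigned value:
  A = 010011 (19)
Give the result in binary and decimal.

Shift left by 1: drop the top 1 bit(s), append 1 zero(s) on the right.
  010011  ->  discard [0], keep [10011], append 0
= 100110

Answer: 100110 (38)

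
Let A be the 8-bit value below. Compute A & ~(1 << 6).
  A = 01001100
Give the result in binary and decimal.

Mask = ~(1 << 6) = 10111111
Bit 6 of A is 1, so AND-ing with the mask clears it to 0.
  01001100
& 10111111
----------
  00001100

Answer: 00001100 (12)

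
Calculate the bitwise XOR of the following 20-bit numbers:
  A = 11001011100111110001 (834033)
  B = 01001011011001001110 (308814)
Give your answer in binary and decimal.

Apply ^ to each column (1 where bits differ):
  11001011100111110001
^ 01001011011001001110
----------------------
  10000000111110111111

Answer: 10000000111110111111 (528319)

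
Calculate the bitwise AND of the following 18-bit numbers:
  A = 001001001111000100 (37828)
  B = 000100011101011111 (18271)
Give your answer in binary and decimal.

Apply & to each column (1 only where both bits are 1):
  001001001111000100
& 000100011101011111
--------------------
  000000001101000100

Answer: 000000001101000100 (836)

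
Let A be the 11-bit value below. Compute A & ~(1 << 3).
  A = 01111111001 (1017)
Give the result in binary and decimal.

Mask = ~(1 << 3) = 11111110111
Bit 3 of A is 1, so AND-ing with the mask clears it to 0.
  01111111001
& 11111110111
-------------
  01111110001

Answer: 01111110001 (1009)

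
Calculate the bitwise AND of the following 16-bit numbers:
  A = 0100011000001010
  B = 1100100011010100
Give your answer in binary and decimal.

Apply & to each column (1 only where both bits are 1):
  0100011000001010
& 1100100011010100
------------------
  0100000000000000

Answer: 0100000000000000 (16384)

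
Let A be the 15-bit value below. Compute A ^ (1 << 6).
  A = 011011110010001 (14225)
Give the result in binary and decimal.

Mask = 1 << 6 = 000000001000000
Bit 6 of A is 0; XOR with the mask flips it to 1.
  011011110010001
^ 000000001000000
-----------------
  011011111010001

Answer: 011011111010001 (14289)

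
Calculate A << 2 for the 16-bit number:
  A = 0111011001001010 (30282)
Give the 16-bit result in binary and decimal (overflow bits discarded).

Shift left by 2: drop the top 2 bit(s), append 2 zero(s) on the right.
  0111011001001010  ->  discard [01], keep [11011001001010], append 00
= 1101100100101000

Answer: 1101100100101000 (55592)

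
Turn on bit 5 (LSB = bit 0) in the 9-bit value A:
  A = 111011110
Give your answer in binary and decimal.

Mask = 1 << 5 = 000100000
Bit 5 of A is 0, so OR-ing with the mask flips it to 1.
  111011110
| 000100000
-----------
  111111110

Answer: 111111110 (510)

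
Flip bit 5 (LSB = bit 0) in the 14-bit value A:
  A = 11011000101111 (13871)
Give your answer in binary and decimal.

Mask = 1 << 5 = 00000000100000
Bit 5 of A is 1; XOR with the mask flips it to 0.
  11011000101111
^ 00000000100000
----------------
  11011000001111

Answer: 11011000001111 (13839)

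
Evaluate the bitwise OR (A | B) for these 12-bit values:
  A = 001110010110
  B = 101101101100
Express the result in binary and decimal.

Apply | to each column (1 where either bit is 1):
  001110010110
| 101101101100
--------------
  101111111110

Answer: 101111111110 (3070)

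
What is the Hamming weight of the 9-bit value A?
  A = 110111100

110111100
1-bits at positions (from bit 0 = LSB): 2, 3, 4, 5, 7, 8
Count = 6

Answer: 6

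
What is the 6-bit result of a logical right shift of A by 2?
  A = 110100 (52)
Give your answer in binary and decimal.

Logical shift right by 2: drop the bottom 2 bit(s), prepend 2 zero(s) on the left.
  110100  ->  keep [1101], discard [00], prepend 00
= 001101

Answer: 001101 (13)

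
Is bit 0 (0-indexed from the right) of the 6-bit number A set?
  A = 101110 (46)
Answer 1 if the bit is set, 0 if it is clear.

Bit 0 is the 1st from the right.
  101110
       ^
That bit is 0.

Answer: 0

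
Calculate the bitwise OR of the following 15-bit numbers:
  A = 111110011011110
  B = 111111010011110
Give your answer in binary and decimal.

Apply | to each column (1 where either bit is 1):
  111110011011110
| 111111010011110
-----------------
  111111011011110

Answer: 111111011011110 (32478)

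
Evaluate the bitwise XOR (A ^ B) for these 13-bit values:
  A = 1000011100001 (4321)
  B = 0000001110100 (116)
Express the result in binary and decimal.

Apply ^ to each column (1 where bits differ):
  1000011100001
^ 0000001110100
---------------
  1000010010101

Answer: 1000010010101 (4245)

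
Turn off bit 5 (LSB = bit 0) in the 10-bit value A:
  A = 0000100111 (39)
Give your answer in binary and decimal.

Mask = ~(1 << 5) = 1111011111
Bit 5 of A is 1, so AND-ing with the mask clears it to 0.
  0000100111
& 1111011111
------------
  0000000111

Answer: 0000000111 (7)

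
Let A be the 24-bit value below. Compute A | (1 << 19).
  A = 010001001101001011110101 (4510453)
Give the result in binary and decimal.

Mask = 1 << 19 = 000010000000000000000000
Bit 19 of A is 0, so OR-ing with the mask flips it to 1.
  010001001101001011110101
| 000010000000000000000000
--------------------------
  010011001101001011110101

Answer: 010011001101001011110101 (5034741)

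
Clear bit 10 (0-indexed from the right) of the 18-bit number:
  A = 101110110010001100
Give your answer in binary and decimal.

Mask = ~(1 << 10) = 111111101111111111
Bit 10 of A is 1, so AND-ing with the mask clears it to 0.
  101110110010001100
& 111111101111111111
--------------------
  101110100010001100

Answer: 101110100010001100 (190604)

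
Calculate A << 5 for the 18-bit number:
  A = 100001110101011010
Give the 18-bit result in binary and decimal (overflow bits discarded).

Shift left by 5: drop the top 5 bit(s), append 5 zero(s) on the right.
  100001110101011010  ->  discard [10000], keep [1110101011010], append 00000
= 111010101101000000

Answer: 111010101101000000 (240448)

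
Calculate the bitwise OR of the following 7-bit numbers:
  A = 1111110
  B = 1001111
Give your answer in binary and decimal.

Apply | to each column (1 where either bit is 1):
  1111110
| 1001111
---------
  1111111

Answer: 1111111 (127)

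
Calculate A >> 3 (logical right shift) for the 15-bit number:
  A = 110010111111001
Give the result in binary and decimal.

Logical shift right by 3: drop the bottom 3 bit(s), prepend 3 zero(s) on the left.
  110010111111001  ->  keep [110010111111], discard [001], prepend 000
= 000110010111111

Answer: 000110010111111 (3263)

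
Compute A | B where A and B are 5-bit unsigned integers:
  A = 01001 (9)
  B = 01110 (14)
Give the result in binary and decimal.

Apply | to each column (1 where either bit is 1):
  01001
| 01110
-------
  01111

Answer: 01111 (15)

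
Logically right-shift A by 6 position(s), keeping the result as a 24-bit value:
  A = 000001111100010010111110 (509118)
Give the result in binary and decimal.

Logical shift right by 6: drop the bottom 6 bit(s), prepend 6 zero(s) on the left.
  000001111100010010111110  ->  keep [000001111100010010], discard [111110], prepend 000000
= 000000000001111100010010

Answer: 000000000001111100010010 (7954)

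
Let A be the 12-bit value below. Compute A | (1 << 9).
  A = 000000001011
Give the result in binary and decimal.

Mask = 1 << 9 = 001000000000
Bit 9 of A is 0, so OR-ing with the mask flips it to 1.
  000000001011
| 001000000000
--------------
  001000001011

Answer: 001000001011 (523)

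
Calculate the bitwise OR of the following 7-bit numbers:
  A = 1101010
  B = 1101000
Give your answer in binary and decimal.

Apply | to each column (1 where either bit is 1):
  1101010
| 1101000
---------
  1101010

Answer: 1101010 (106)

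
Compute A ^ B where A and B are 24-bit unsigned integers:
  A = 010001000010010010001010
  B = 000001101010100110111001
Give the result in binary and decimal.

Apply ^ to each column (1 where bits differ):
  010001000010010010001010
^ 000001101010100110111001
--------------------------
  010000101000110100110011

Answer: 010000101000110100110011 (4361523)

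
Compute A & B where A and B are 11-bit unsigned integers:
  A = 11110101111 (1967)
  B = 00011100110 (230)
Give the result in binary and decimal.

Apply & to each column (1 only where both bits are 1):
  11110101111
& 00011100110
-------------
  00010100110

Answer: 00010100110 (166)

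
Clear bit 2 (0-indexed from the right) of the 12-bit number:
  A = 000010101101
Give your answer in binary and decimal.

Mask = ~(1 << 2) = 111111111011
Bit 2 of A is 1, so AND-ing with the mask clears it to 0.
  000010101101
& 111111111011
--------------
  000010101001

Answer: 000010101001 (169)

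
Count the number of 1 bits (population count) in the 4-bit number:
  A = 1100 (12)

1100
1-bits at positions (from bit 0 = LSB): 2, 3
Count = 2

Answer: 2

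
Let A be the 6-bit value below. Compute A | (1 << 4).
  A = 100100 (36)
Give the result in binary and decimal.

Mask = 1 << 4 = 010000
Bit 4 of A is 0, so OR-ing with the mask flips it to 1.
  100100
| 010000
--------
  110100

Answer: 110100 (52)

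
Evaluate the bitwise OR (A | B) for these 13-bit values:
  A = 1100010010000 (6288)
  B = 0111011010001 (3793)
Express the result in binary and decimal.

Apply | to each column (1 where either bit is 1):
  1100010010000
| 0111011010001
---------------
  1111011010001

Answer: 1111011010001 (7889)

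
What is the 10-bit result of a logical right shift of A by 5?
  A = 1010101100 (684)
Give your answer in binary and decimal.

Logical shift right by 5: drop the bottom 5 bit(s), prepend 5 zero(s) on the left.
  1010101100  ->  keep [10101], discard [01100], prepend 00000
= 0000010101

Answer: 0000010101 (21)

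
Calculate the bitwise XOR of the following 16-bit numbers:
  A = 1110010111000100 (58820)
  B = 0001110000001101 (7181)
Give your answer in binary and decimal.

Apply ^ to each column (1 where bits differ):
  1110010111000100
^ 0001110000001101
------------------
  1111100111001001

Answer: 1111100111001001 (63945)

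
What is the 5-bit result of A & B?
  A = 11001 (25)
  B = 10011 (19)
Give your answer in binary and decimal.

Apply & to each column (1 only where both bits are 1):
  11001
& 10011
-------
  10001

Answer: 10001 (17)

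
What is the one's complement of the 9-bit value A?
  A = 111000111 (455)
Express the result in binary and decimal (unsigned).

Flip each bit (0->1, 1->0):
  111000111
  000111000

Answer: 000111000 (56)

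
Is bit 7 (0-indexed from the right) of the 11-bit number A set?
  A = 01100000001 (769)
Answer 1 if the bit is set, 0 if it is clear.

Bit 7 is the 8th from the right.
  01100000001
     ^
That bit is 0.

Answer: 0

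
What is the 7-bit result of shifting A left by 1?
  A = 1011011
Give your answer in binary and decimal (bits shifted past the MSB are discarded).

Shift left by 1: drop the top 1 bit(s), append 1 zero(s) on the right.
  1011011  ->  discard [1], keep [011011], append 0
= 0110110

Answer: 0110110 (54)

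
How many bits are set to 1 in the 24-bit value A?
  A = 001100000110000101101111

001100000110000101101111
1-bits at positions (from bit 0 = LSB): 0, 1, 2, 3, 5, 6, 8, 13, 14, 20, 21
Count = 11

Answer: 11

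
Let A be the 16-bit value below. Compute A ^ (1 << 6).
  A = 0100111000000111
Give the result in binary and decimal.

Mask = 1 << 6 = 0000000001000000
Bit 6 of A is 0; XOR with the mask flips it to 1.
  0100111000000111
^ 0000000001000000
------------------
  0100111001000111

Answer: 0100111001000111 (20039)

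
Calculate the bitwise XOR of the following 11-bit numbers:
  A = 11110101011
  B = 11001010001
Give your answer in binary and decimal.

Apply ^ to each column (1 where bits differ):
  11110101011
^ 11001010001
-------------
  00111111010

Answer: 00111111010 (506)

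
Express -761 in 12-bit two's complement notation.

1. Binary of +761:  001011111001
2. Invert bits:     110100000110
3. Add 1:           110100000111

Answer: 110100000111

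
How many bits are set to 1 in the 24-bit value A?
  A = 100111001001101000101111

100111001001101000101111
1-bits at positions (from bit 0 = LSB): 0, 1, 2, 3, 5, 9, 11, 12, 15, 18, 19, 20, 23
Count = 13

Answer: 13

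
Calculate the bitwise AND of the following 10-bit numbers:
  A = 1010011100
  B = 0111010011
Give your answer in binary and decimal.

Apply & to each column (1 only where both bits are 1):
  1010011100
& 0111010011
------------
  0010010000

Answer: 0010010000 (144)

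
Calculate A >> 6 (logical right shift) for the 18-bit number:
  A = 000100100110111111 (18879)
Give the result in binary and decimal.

Logical shift right by 6: drop the bottom 6 bit(s), prepend 6 zero(s) on the left.
  000100100110111111  ->  keep [000100100110], discard [111111], prepend 000000
= 000000000100100110

Answer: 000000000100100110 (294)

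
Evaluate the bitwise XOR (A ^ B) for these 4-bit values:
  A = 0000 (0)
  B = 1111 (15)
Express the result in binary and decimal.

Apply ^ to each column (1 where bits differ):
  0000
^ 1111
------
  1111

Answer: 1111 (15)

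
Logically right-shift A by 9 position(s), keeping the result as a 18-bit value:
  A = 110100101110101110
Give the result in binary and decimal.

Logical shift right by 9: drop the bottom 9 bit(s), prepend 9 zero(s) on the left.
  110100101110101110  ->  keep [110100101], discard [110101110], prepend 000000000
= 000000000110100101

Answer: 000000000110100101 (421)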